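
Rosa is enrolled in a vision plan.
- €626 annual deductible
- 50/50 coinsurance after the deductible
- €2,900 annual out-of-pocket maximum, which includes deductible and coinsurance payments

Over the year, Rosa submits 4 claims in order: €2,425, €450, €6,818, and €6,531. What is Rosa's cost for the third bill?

Claim 1 — €2,425: deductible takes €626, €1,799 remains; coinsurance €1,799 × 50% = €899.50. Cost to member: €1,525.50. OOP to date €1,525.50.
Claim 2 — €450: 50% coinsurance on €450 = €225. Member pays €225; OOP now €1,750.50.
Claim 3 — €6,818: deductible already satisfied, so member's share is 50% × €6,818 = €3,409. That would push OOP to €5,159.50, over the €2,900 cap, so member pays €2,900 − €1,750.50 = €1,149.50.

€1,149.50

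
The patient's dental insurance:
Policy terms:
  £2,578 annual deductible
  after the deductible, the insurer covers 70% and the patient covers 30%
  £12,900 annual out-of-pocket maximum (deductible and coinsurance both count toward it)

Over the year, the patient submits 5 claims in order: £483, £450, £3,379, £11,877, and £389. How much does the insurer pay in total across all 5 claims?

Bill 1, £483: entire amount goes to the deductible. Cost to patient: £483. OOP to date £483. Insurer: £483 − £483 = £0.
Bill 2, £450: entire amount goes to the deductible. Cost to patient: £450. OOP to date £933. Insurer: £450 − £450 = £0.
Bill 3, £3,379: deductible takes £1,645, £1,734 remains; patient's 30% is £520.20. Cost to patient: £2,165.20. OOP to date £3,098.20. Plan pays £3,379 − £2,165.20 = £1,213.80.
Bill 4, £11,877: deductible met; 30% of £11,877 = £3,563.10. Patient owes £3,563.10 (running OOP £6,661.30). Insurer: £11,877 − £3,563.10 = £8,313.90.
Bill 5, £389: deductible met; 30% of £389 = £116.70. Cost to patient: £116.70. OOP to date £6,778. Plan pays £389 − £116.70 = £272.30.
Insurer total = bills − patient's total = £16,578 − £6,778 = £9,800.

£9,800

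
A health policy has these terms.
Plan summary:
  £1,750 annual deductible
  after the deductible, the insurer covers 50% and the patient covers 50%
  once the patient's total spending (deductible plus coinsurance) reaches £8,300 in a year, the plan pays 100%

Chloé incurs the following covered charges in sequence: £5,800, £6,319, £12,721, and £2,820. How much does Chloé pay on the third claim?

Claim 1 — £5,800: deductible takes £1,750, £4,050 remains; coinsurance £4,050 × 50% = £2,025. Patient pays £3,775; OOP now £3,775.
Claim 2 — £6,319: deductible met; 50% of £6,319 = £3,159.50. Cost to patient: £3,159.50. OOP to date £6,934.50.
Claim 3 — £12,721: deductible met; 50% of £12,721 = £6,360.50. Adding that to £6,934.50 gives £13,295, past the £8,300 cap; patient pays only £8,300 − £6,934.50 = £1,365.50.

£1,365.50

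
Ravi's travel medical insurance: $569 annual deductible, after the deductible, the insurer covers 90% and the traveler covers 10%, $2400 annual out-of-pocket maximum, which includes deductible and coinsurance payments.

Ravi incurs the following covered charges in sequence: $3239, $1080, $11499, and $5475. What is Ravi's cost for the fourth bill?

$306.10

#1 ($3239): deductible takes $569, $2670 remains; coinsurance $2670 × 10% = $267. Cost to traveler: $836. OOP to date $836.
#2 ($1080): deductible met; 10% of $1080 = $108. Traveler owes $108 (running OOP $944).
#3 ($11499): 10% coinsurance on $11499 = $1149.90. Traveler owes $1149.90 (running OOP $2093.90).
#4 ($5475): 10% coinsurance on $5475 = $547.50. OOP would hit $2641.40 > $2400, so the cap limits the traveler to $2400 − $2093.90 = $306.10.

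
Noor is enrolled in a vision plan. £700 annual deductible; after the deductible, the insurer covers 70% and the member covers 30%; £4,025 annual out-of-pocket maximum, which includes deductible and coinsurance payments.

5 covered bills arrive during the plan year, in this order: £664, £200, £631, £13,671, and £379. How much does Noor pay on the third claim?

Claim 1 (£664): fully absorbed by the deductible. Cost to member: £664. OOP to date £664.
Claim 2 (£200): £36 finishes the deductible; £164 goes to coinsurance; 30% of £164 = £49.20. Member owes £85.20 (running OOP £749.20).
Claim 3 (£631): deductible met; 30% of £631 = £189.30. Member owes £189.30 (running OOP £938.50).

£189.30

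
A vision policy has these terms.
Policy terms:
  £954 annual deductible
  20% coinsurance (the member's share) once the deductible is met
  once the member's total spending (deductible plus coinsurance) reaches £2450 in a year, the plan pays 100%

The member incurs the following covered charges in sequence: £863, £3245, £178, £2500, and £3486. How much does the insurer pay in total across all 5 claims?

£7822

Claim 1 (£863): fully absorbed by the deductible. Member pays £863; OOP now £863. Insurer: £863 − £863 = £0.
Claim 2 (£3245): £91 finishes the deductible; £3154 goes to coinsurance; 20% of £3154 = £630.80. Member pays £721.80; OOP now £1584.80. Insurer: £3245 − £721.80 = £2523.20.
Claim 3 (£178): deductible already satisfied, so member's share is 20% × £178 = £35.60. Cost to member: £35.60. OOP to date £1620.40. Insurer: £178 − £35.60 = £142.40.
Claim 4 (£2500): 20% coinsurance on £2500 = £500. Member owes £500 (running OOP £2120.40). Insurer: £2500 − £500 = £2000.
Claim 5 (£3486): deductible already satisfied, so member's share is 20% × £3486 = £697.20. That would push OOP to £2817.60, over the £2450 cap, so member pays £2450 − £2120.40 = £329.60. Plan pays £3486 − £329.60 = £3156.40.
Insurer total = bills − member's total = £10272 − £2450 = £7822.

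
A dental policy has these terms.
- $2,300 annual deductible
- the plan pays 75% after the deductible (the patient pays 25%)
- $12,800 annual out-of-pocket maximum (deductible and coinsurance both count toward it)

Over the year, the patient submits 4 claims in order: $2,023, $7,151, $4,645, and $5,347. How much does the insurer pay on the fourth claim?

$4,010.25

Claim 1 ($2,023): fully absorbed by the deductible. Patient owes $2,023 (running OOP $2,023). Insurer: $2,023 − $2,023 = $0.
Claim 2 ($7,151): $277 to deductible, leaving $6,874; coinsurance $6,874 × 25% = $1,718.50. Cost to patient: $1,995.50. OOP to date $4,018.50. Plan pays $7,151 − $1,995.50 = $5,155.50.
Claim 3 ($4,645): deductible met; 25% of $4,645 = $1,161.25. Cost to patient: $1,161.25. OOP to date $5,179.75. Insurer: $4,645 − $1,161.25 = $3,483.75.
Claim 4 ($5,347): 25% coinsurance on $5,347 = $1,336.75. Cost to patient: $1,336.75. OOP to date $6,516.50. Insurer: $5,347 − $1,336.75 = $4,010.25.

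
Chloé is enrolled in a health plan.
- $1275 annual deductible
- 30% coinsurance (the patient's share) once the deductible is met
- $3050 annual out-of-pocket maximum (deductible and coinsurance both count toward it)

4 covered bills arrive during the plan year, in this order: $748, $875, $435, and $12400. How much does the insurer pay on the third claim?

Claim 1 — $748: all of it applies to the deductible. Patient owes $748 (running OOP $748). Plan pays $748 − $748 = $0.
Claim 2 — $875: deductible takes $527, $348 remains; coinsurance $348 × 30% = $104.40. Cost to patient: $631.40. OOP to date $1379.40. Insurer: $875 − $631.40 = $243.60.
Claim 3 — $435: 30% coinsurance on $435 = $130.50. Patient pays $130.50; OOP now $1509.90. Insurer: $435 − $130.50 = $304.50.

$304.50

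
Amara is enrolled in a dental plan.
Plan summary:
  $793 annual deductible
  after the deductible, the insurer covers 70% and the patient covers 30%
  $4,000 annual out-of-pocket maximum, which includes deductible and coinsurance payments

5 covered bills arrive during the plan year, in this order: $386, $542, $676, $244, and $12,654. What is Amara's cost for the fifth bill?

Bill 1, $386: entire amount goes to the deductible. Patient pays $386; OOP now $386.
Bill 2, $542: deductible takes $407, $135 remains; patient's 30% is $40.50. Cost to patient: $447.50. OOP to date $833.50.
Bill 3, $676: deductible already satisfied, so patient's share is 30% × $676 = $202.80. Patient pays $202.80; OOP now $1,036.30.
Bill 4, $244: deductible met; 30% of $244 = $73.20. Patient owes $73.20 (running OOP $1,109.50).
Bill 5, $12,654: 30% coinsurance on $12,654 = $3,796.20. Adding that to $1,109.50 gives $4,905.70, past the $4,000 cap; patient pays only $4,000 − $1,109.50 = $2,890.50.

$2,890.50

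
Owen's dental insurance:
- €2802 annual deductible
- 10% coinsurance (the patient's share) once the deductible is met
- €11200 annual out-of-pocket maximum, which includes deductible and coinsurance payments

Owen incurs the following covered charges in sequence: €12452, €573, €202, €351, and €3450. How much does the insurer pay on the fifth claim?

€3105

Claim 1 (€12452): €2802 finishes the deductible; €9650 goes to coinsurance; patient's 10% is €965. Patient pays €3767; OOP now €3767. Insurer: €12452 − €3767 = €8685.
Claim 2 (€573): deductible already satisfied, so patient's share is 10% × €573 = €57.30. Patient pays €57.30; OOP now €3824.30. Plan pays €573 − €57.30 = €515.70.
Claim 3 (€202): deductible met; 10% of €202 = €20.20. Cost to patient: €20.20. OOP to date €3844.50. Plan pays €202 − €20.20 = €181.80.
Claim 4 (€351): 10% coinsurance on €351 = €35.10. Patient pays €35.10; OOP now €3879.60. Insurer: €351 − €35.10 = €315.90.
Claim 5 (€3450): deductible already satisfied, so patient's share is 10% × €3450 = €345. Patient pays €345; OOP now €4224.60. Insurer: €3450 − €345 = €3105.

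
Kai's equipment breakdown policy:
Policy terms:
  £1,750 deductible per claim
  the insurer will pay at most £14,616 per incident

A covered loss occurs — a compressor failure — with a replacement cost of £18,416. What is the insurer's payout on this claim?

After the deductible, £18,416 − £1,750 = £16,666 remains.
£16,666 exceeds the £14,616 limit, so the insurer pays the limit: £14,616.

£14,616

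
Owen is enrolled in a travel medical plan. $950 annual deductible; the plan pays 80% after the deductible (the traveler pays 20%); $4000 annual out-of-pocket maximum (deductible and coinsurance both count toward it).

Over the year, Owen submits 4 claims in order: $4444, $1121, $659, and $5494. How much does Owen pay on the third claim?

$131.80

Bill 1, $4444: deductible takes $950, $3494 remains; traveler's 20% is $698.80. Cost to traveler: $1648.80. OOP to date $1648.80.
Bill 2, $1121: deductible already satisfied, so traveler's share is 20% × $1121 = $224.20. Traveler pays $224.20; OOP now $1873.
Bill 3, $659: 20% coinsurance on $659 = $131.80. Traveler owes $131.80 (running OOP $2004.80).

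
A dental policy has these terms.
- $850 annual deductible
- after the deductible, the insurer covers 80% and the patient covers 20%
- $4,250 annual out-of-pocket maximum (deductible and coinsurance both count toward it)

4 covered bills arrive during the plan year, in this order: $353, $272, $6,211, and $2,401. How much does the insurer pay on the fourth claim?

Bill 1, $353: fully absorbed by the deductible. Patient pays $353; OOP now $353. Plan pays $353 − $353 = $0.
Bill 2, $272: entire amount goes to the deductible. Patient pays $272; OOP now $625. Plan pays $272 − $272 = $0.
Bill 3, $6,211: $225 finishes the deductible; $5,986 goes to coinsurance; 20% of $5,986 = $1,197.20. Cost to patient: $1,422.20. OOP to date $2,047.20. Plan pays $6,211 − $1,422.20 = $4,788.80.
Bill 4, $2,401: 20% coinsurance on $2,401 = $480.20. Patient owes $480.20 (running OOP $2,527.40). Plan pays $2,401 − $480.20 = $1,920.80.

$1,920.80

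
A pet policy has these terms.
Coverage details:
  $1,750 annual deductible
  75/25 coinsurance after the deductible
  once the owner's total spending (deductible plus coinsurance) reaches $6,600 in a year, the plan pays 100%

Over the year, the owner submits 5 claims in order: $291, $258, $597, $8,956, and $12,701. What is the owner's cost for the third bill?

$597

Bill 1, $291: all of it applies to the deductible. Cost to owner: $291. OOP to date $291.
Bill 2, $258: entire amount goes to the deductible. Owner pays $258; OOP now $549.
Bill 3, $597: fully absorbed by the deductible. Owner pays $597; OOP now $1,146.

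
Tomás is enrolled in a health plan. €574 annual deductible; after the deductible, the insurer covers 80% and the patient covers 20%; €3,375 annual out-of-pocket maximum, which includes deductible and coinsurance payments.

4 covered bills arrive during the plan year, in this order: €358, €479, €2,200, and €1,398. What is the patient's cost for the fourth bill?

€279.60

#1 (€358): all of it applies to the deductible. Patient owes €358 (running OOP €358).
#2 (€479): deductible takes €216, €263 remains; patient's 20% is €52.60. Patient owes €268.60 (running OOP €626.60).
#3 (€2,200): deductible already satisfied, so patient's share is 20% × €2,200 = €440. Patient owes €440 (running OOP €1,066.60).
#4 (€1,398): 20% coinsurance on €1,398 = €279.60. Patient pays €279.60; OOP now €1,346.20.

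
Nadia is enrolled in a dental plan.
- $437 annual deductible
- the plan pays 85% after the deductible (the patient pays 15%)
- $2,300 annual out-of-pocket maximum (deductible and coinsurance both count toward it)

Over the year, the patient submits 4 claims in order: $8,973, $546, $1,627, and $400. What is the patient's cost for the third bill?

$244.05

Bill 1, $8,973: deductible takes $437, $8,536 remains; patient's 15% is $1,280.40. Patient pays $1,717.40; OOP now $1,717.40.
Bill 2, $546: 15% coinsurance on $546 = $81.90. Patient owes $81.90 (running OOP $1,799.30).
Bill 3, $1,627: 15% coinsurance on $1,627 = $244.05. Cost to patient: $244.05. OOP to date $2,043.35.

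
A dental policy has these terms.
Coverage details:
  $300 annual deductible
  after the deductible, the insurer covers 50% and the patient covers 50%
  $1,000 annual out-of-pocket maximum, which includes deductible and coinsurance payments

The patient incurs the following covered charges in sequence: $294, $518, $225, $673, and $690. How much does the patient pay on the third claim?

Bill 1, $294: all of it applies to the deductible. Patient pays $294; OOP now $294.
Bill 2, $518: deductible takes $6, $512 remains; patient's 50% is $256. Cost to patient: $262. OOP to date $556.
Bill 3, $225: 50% coinsurance on $225 = $112.50. Patient owes $112.50 (running OOP $668.50).

$112.50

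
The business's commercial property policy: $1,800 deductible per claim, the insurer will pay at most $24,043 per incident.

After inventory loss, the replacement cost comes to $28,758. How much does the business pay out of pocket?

Less the $1,800 deductible: $28,758 − $1,800 = $26,958.
The $24,043 per-incident cap binds; insurer pays $24,043.
The business bears the rest of the original loss: $28,758 − $24,043 = $4,715.

$4,715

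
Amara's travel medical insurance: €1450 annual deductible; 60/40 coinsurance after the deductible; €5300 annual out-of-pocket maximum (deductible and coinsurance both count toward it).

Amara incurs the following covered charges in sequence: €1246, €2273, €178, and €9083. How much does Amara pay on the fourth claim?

€2951.20

Claim 1 (€1246): fully absorbed by the deductible. Cost to traveler: €1246. OOP to date €1246.
Claim 2 (€2273): €204 finishes the deductible; €2069 goes to coinsurance; traveler's 40% is €827.60. Cost to traveler: €1031.60. OOP to date €2277.60.
Claim 3 (€178): deductible met; 40% of €178 = €71.20. Traveler owes €71.20 (running OOP €2348.80).
Claim 4 (€9083): 40% coinsurance on €9083 = €3633.20. OOP would hit €5982 > €5300, so the cap limits the traveler to €5300 − €2348.80 = €2951.20.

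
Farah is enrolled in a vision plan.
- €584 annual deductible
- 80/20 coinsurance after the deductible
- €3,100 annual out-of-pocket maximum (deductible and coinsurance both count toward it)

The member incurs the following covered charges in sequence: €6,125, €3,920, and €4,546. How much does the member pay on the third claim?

€623.80

#1 (€6,125): deductible takes €584, €5,541 remains; coinsurance €5,541 × 20% = €1,108.20. Member owes €1,692.20 (running OOP €1,692.20).
#2 (€3,920): deductible already satisfied, so member's share is 20% × €3,920 = €784. Cost to member: €784. OOP to date €2,476.20.
#3 (€4,546): deductible met; 20% of €4,546 = €909.20. OOP would hit €3,385.40 > €3,100, so the cap limits the member to €3,100 − €2,476.20 = €623.80.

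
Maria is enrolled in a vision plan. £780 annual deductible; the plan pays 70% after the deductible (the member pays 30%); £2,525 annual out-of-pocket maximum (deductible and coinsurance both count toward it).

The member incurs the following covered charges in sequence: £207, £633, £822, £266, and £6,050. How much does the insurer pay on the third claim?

Claim 1 (£207): fully absorbed by the deductible. Member owes £207 (running OOP £207). Insurer: £207 − £207 = £0.
Claim 2 (£633): £573 to deductible, leaving £60; 30% of £60 = £18. Member pays £591; OOP now £798. Insurer: £633 − £591 = £42.
Claim 3 (£822): deductible met; 30% of £822 = £246.60. Member pays £246.60; OOP now £1,044.60. Plan pays £822 − £246.60 = £575.40.

£575.40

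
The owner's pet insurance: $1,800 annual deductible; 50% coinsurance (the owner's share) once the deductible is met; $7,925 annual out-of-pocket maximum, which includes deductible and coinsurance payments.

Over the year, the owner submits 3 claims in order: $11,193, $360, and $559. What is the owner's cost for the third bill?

Claim 1 — $11,193: $1,800 finishes the deductible; $9,393 goes to coinsurance; owner's 50% is $4,696.50. Cost to owner: $6,496.50. OOP to date $6,496.50.
Claim 2 — $360: deductible met; 50% of $360 = $180. Cost to owner: $180. OOP to date $6,676.50.
Claim 3 — $559: 50% coinsurance on $559 = $279.50. Cost to owner: $279.50. OOP to date $6,956.

$279.50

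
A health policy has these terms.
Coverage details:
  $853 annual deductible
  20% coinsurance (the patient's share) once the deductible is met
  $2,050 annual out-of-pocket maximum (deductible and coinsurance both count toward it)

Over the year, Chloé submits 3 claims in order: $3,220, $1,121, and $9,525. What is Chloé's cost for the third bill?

$499.40

Claim 1 — $3,220: $853 finishes the deductible; $2,367 goes to coinsurance; coinsurance $2,367 × 20% = $473.40. Cost to patient: $1,326.40. OOP to date $1,326.40.
Claim 2 — $1,121: deductible already satisfied, so patient's share is 20% × $1,121 = $224.20. Cost to patient: $224.20. OOP to date $1,550.60.
Claim 3 — $9,525: deductible met; 20% of $9,525 = $1,905. Adding that to $1,550.60 gives $3,455.60, past the $2,050 cap; patient pays only $2,050 − $1,550.60 = $499.40.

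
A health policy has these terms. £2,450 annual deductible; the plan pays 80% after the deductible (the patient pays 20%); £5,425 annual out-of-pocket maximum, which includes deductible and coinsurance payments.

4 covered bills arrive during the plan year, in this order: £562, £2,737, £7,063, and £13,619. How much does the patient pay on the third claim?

£1,412.60

#1 (£562): entire amount goes to the deductible. Patient pays £562; OOP now £562.
#2 (£2,737): £1,888 to deductible, leaving £849; patient's 20% is £169.80. Patient pays £2,057.80; OOP now £2,619.80.
#3 (£7,063): deductible met; 20% of £7,063 = £1,412.60. Patient owes £1,412.60 (running OOP £4,032.40).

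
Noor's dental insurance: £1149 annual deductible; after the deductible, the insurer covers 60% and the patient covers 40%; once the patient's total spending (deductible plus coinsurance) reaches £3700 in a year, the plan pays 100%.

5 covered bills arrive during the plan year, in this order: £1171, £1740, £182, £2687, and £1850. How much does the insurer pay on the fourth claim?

Claim 1 (£1171): £1149 finishes the deductible; £22 goes to coinsurance; patient's 40% is £8.80. Patient pays £1157.80; OOP now £1157.80. Insurer: £1171 − £1157.80 = £13.20.
Claim 2 (£1740): deductible met; 40% of £1740 = £696. Patient owes £696 (running OOP £1853.80). Plan pays £1740 − £696 = £1044.
Claim 3 (£182): deductible already satisfied, so patient's share is 40% × £182 = £72.80. Patient pays £72.80; OOP now £1926.60. Insurer: £182 − £72.80 = £109.20.
Claim 4 (£2687): deductible already satisfied, so patient's share is 40% × £2687 = £1074.80. Patient owes £1074.80 (running OOP £3001.40). Plan pays £2687 − £1074.80 = £1612.20.

£1612.20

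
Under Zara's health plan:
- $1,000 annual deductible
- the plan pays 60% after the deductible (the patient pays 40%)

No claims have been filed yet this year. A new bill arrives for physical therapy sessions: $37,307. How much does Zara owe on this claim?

$15,522.80

Deductible not yet touched, so the first $1,000 of the bill goes to the deductible.
After the $1,000 deductible portion, $37,307 − $1,000 = $36,307 is subject to coinsurance.
Coinsurance: $36,307 × 40% = $14,522.80.
So the patient owes $1,000 + $14,522.80 = $15,522.80.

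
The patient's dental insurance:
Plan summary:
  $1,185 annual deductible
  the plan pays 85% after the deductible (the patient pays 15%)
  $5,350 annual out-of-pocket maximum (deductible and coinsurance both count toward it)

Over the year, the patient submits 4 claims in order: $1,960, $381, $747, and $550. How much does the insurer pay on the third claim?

$634.95

Claim 1 — $1,960: deductible takes $1,185, $775 remains; 15% of $775 = $116.25. Cost to patient: $1,301.25. OOP to date $1,301.25. Plan pays $1,960 − $1,301.25 = $658.75.
Claim 2 — $381: deductible met; 15% of $381 = $57.15. Cost to patient: $57.15. OOP to date $1,358.40. Insurer: $381 − $57.15 = $323.85.
Claim 3 — $747: deductible met; 15% of $747 = $112.05. Patient owes $112.05 (running OOP $1,470.45). Insurer: $747 − $112.05 = $634.95.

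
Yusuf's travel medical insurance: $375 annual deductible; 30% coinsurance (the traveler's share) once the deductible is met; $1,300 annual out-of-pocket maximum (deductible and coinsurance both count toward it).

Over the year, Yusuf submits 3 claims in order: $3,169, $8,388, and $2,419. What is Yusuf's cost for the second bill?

Claim 1 ($3,169): $375 to deductible, leaving $2,794; coinsurance $2,794 × 30% = $838.20. Cost to traveler: $1,213.20. OOP to date $1,213.20.
Claim 2 ($8,388): deductible already satisfied, so traveler's share is 30% × $8,388 = $2,516.40. That would push OOP to $3,729.60, over the $1,300 cap, so traveler pays $1,300 − $1,213.20 = $86.80.

$86.80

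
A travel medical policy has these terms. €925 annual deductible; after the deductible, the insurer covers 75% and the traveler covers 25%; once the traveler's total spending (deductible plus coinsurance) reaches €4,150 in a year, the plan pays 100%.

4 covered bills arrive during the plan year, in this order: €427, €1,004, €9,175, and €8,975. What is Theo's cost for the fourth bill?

Bill 1, €427: all of it applies to the deductible. Traveler owes €427 (running OOP €427).
Bill 2, €1,004: €498 to deductible, leaving €506; coinsurance €506 × 25% = €126.50. Cost to traveler: €624.50. OOP to date €1,051.50.
Bill 3, €9,175: deductible met; 25% of €9,175 = €2,293.75. Traveler pays €2,293.75; OOP now €3,345.25.
Bill 4, €8,975: 25% coinsurance on €8,975 = €2,243.75. OOP would hit €5,589 > €4,150, so the cap limits the traveler to €4,150 − €3,345.25 = €804.75.

€804.75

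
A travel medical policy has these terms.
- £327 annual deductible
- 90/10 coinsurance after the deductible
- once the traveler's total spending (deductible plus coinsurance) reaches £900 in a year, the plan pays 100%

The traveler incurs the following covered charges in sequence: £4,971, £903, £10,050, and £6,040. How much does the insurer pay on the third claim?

Claim 1 — £4,971: £327 to deductible, leaving £4,644; 10% of £4,644 = £464.40. Traveler owes £791.40 (running OOP £791.40). Insurer: £4,971 − £791.40 = £4,179.60.
Claim 2 — £903: 10% coinsurance on £903 = £90.30. Cost to traveler: £90.30. OOP to date £881.70. Insurer: £903 − £90.30 = £812.70.
Claim 3 — £10,050: deductible met; 10% of £10,050 = £1,005. OOP would hit £1,886.70 > £900, so the cap limits the traveler to £900 − £881.70 = £18.30. Insurer: £10,050 − £18.30 = £10,031.70.

£10,031.70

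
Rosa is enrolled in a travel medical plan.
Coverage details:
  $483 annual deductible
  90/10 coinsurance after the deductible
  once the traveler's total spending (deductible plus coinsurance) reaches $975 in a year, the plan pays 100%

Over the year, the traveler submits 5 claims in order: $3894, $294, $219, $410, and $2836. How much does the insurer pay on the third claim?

$197.10

#1 ($3894): deductible takes $483, $3411 remains; coinsurance $3411 × 10% = $341.10. Traveler owes $824.10 (running OOP $824.10). Plan pays $3894 − $824.10 = $3069.90.
#2 ($294): deductible met; 10% of $294 = $29.40. Traveler pays $29.40; OOP now $853.50. Plan pays $294 − $29.40 = $264.60.
#3 ($219): 10% coinsurance on $219 = $21.90. Cost to traveler: $21.90. OOP to date $875.40. Plan pays $219 − $21.90 = $197.10.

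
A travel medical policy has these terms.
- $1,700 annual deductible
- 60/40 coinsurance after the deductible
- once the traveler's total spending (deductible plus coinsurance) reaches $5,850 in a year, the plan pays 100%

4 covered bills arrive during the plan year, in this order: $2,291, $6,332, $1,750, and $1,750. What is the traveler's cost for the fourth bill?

$680.80

Bill 1, $2,291: $1,700 finishes the deductible; $591 goes to coinsurance; traveler's 40% is $236.40. Traveler pays $1,936.40; OOP now $1,936.40.
Bill 2, $6,332: deductible already satisfied, so traveler's share is 40% × $6,332 = $2,532.80. Traveler pays $2,532.80; OOP now $4,469.20.
Bill 3, $1,750: deductible already satisfied, so traveler's share is 40% × $1,750 = $700. Traveler owes $700 (running OOP $5,169.20).
Bill 4, $1,750: 40% coinsurance on $1,750 = $700. Adding that to $5,169.20 gives $5,869.20, past the $5,850 cap; traveler pays only $5,850 − $5,169.20 = $680.80.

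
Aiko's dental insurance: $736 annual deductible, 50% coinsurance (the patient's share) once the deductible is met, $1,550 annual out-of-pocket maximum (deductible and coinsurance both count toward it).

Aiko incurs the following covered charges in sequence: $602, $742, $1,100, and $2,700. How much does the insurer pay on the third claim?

$590

Claim 1 ($602): entire amount goes to the deductible. Cost to patient: $602. OOP to date $602. Insurer: $602 − $602 = $0.
Claim 2 ($742): $134 to deductible, leaving $608; patient's 50% is $304. Patient pays $438; OOP now $1,040. Plan pays $742 − $438 = $304.
Claim 3 ($1,100): 50% coinsurance on $1,100 = $550. OOP would hit $1,590 > $1,550, so the cap limits the patient to $1,550 − $1,040 = $510. Insurer: $1,100 − $510 = $590.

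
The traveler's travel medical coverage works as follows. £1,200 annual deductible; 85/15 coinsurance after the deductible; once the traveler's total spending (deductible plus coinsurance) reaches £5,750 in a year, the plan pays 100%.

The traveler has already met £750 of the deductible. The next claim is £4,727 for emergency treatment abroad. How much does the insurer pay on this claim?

Remaining deductible: £1,200 − £750 = £450.
The remaining £4,277 (= £4,727 − £450) moves to coinsurance.
Traveler's 15% share of £4,277 is £641.55.
That puts the traveler's cost at £450 + £641.55 = £1,091.55 before any cap.
Cumulative spending £750 + £1,091.55 = £1,841.55 stays under the £5,750 maximum.
Insurer pays the balance: £4,727 − £1,091.55 = £3,635.45.

£3,635.45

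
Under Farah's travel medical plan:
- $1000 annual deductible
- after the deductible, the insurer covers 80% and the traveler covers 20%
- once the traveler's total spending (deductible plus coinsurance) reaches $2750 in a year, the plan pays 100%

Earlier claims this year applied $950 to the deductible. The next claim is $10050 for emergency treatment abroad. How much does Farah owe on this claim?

Remaining deductible: $1000 − $950 = $50.
The remaining $10000 (= $10050 − $50) moves to coinsurance.
Coinsurance: $10000 × 20% = $2000.
That puts the traveler's cost at $50 + $2000 = $2050 before any cap.
Year-to-date out-of-pocket would reach $950 + $2050 = $3000, above the $2750 maximum, so the traveler pays only $2750 − $950 = $1800.

$1800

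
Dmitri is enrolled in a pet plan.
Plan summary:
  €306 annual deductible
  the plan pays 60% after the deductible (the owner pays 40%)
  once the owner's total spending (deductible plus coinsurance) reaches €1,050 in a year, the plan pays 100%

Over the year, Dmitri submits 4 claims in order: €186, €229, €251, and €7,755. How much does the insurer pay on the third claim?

Claim 1 — €186: fully absorbed by the deductible. Owner owes €186 (running OOP €186). Insurer: €186 − €186 = €0.
Claim 2 — €229: €120 to deductible, leaving €109; coinsurance €109 × 40% = €43.60. Owner owes €163.60 (running OOP €349.60). Insurer: €229 − €163.60 = €65.40.
Claim 3 — €251: 40% coinsurance on €251 = €100.40. Owner owes €100.40 (running OOP €450). Plan pays €251 − €100.40 = €150.60.

€150.60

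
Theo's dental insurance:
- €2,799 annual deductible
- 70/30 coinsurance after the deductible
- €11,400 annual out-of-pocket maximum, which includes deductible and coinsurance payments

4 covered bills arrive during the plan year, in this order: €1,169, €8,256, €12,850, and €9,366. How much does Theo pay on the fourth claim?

€2,758.20

Claim 1 — €1,169: entire amount goes to the deductible. Patient pays €1,169; OOP now €1,169.
Claim 2 — €8,256: deductible takes €1,630, €6,626 remains; patient's 30% is €1,987.80. Patient owes €3,617.80 (running OOP €4,786.80).
Claim 3 — €12,850: deductible met; 30% of €12,850 = €3,855. Patient owes €3,855 (running OOP €8,641.80).
Claim 4 — €9,366: deductible met; 30% of €9,366 = €2,809.80. That would push OOP to €11,451.60, over the €11,400 cap, so patient pays €11,400 − €8,641.80 = €2,758.20.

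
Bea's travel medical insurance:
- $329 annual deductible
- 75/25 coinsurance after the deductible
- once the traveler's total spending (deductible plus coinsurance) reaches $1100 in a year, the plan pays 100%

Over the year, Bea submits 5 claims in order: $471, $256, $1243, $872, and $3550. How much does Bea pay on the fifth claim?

$142.75

#1 ($471): deductible takes $329, $142 remains; 25% of $142 = $35.50. Traveler pays $364.50; OOP now $364.50.
#2 ($256): deductible met; 25% of $256 = $64. Traveler pays $64; OOP now $428.50.
#3 ($1243): deductible met; 25% of $1243 = $310.75. Cost to traveler: $310.75. OOP to date $739.25.
#4 ($872): 25% coinsurance on $872 = $218. Cost to traveler: $218. OOP to date $957.25.
#5 ($3550): deductible already satisfied, so traveler's share is 25% × $3550 = $887.50. Adding that to $957.25 gives $1844.75, past the $1100 cap; traveler pays only $1100 − $957.25 = $142.75.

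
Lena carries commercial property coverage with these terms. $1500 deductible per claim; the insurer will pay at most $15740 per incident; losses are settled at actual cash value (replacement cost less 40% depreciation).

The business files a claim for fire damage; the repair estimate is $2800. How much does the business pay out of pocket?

$2620

Depreciate 40%: the covered value is $2800 × 0.6 = $1680.
Less the $1500 deductible: $1680 − $1500 = $180.
That's under the $15740 cap, so the insurer reimburses the full $180.
The business bears the rest of the original loss: $2800 − $180 = $2620.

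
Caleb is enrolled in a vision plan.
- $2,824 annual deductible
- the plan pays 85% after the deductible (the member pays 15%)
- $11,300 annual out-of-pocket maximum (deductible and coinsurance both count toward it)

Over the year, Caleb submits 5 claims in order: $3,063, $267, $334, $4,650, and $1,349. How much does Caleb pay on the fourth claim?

$697.50

#1 ($3,063): $2,824 to deductible, leaving $239; 15% of $239 = $35.85. Cost to member: $2,859.85. OOP to date $2,859.85.
#2 ($267): 15% coinsurance on $267 = $40.05. Member owes $40.05 (running OOP $2,899.90).
#3 ($334): 15% coinsurance on $334 = $50.10. Member pays $50.10; OOP now $2,950.
#4 ($4,650): 15% coinsurance on $4,650 = $697.50. Cost to member: $697.50. OOP to date $3,647.50.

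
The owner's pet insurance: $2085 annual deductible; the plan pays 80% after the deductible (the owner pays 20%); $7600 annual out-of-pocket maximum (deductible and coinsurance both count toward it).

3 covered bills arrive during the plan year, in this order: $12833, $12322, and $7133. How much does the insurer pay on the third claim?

Bill 1, $12833: deductible takes $2085, $10748 remains; owner's 20% is $2149.60. Owner owes $4234.60 (running OOP $4234.60). Insurer: $12833 − $4234.60 = $8598.40.
Bill 2, $12322: deductible met; 20% of $12322 = $2464.40. Owner pays $2464.40; OOP now $6699. Plan pays $12322 − $2464.40 = $9857.60.
Bill 3, $7133: deductible already satisfied, so owner's share is 20% × $7133 = $1426.60. Adding that to $6699 gives $8125.60, past the $7600 cap; owner pays only $7600 − $6699 = $901. Plan pays $7133 − $901 = $6232.

$6232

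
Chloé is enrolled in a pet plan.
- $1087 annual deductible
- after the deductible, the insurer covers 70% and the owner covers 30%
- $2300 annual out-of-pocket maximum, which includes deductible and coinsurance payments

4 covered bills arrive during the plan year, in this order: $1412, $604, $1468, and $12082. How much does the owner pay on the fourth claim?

Claim 1 ($1412): $1087 finishes the deductible; $325 goes to coinsurance; coinsurance $325 × 30% = $97.50. Cost to owner: $1184.50. OOP to date $1184.50.
Claim 2 ($604): deductible met; 30% of $604 = $181.20. Owner owes $181.20 (running OOP $1365.70).
Claim 3 ($1468): deductible already satisfied, so owner's share is 30% × $1468 = $440.40. Cost to owner: $440.40. OOP to date $1806.10.
Claim 4 ($12082): deductible met; 30% of $12082 = $3624.60. That would push OOP to $5430.70, over the $2300 cap, so owner pays $2300 − $1806.10 = $493.90.

$493.90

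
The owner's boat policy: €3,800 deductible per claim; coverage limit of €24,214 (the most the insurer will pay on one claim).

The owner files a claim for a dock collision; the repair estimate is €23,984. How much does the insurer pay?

Subtract the deductible: €23,984 − €3,800 = €20,184.
That's under the €24,214 cap, so the insurer reimburses the full €20,184.

€20,184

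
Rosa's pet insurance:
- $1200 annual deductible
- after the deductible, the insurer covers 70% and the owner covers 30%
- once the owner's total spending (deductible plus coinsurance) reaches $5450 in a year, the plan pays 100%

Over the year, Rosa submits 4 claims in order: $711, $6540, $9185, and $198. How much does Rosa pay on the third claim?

Claim 1 ($711): all of it applies to the deductible. Owner pays $711; OOP now $711.
Claim 2 ($6540): $489 to deductible, leaving $6051; owner's 30% is $1815.30. Cost to owner: $2304.30. OOP to date $3015.30.
Claim 3 ($9185): deductible already satisfied, so owner's share is 30% × $9185 = $2755.50. That would push OOP to $5770.80, over the $5450 cap, so owner pays $5450 − $3015.30 = $2434.70.

$2434.70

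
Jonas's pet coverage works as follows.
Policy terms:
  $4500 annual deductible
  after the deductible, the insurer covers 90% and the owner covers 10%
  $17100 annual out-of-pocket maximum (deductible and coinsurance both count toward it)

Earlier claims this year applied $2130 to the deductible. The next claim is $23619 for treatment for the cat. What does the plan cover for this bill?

$19124.10

Deductible still to meet: $4500 − $2130 = $2370.
The remaining $21249 (= $23619 − $2370) moves to coinsurance.
Coinsurance: $21249 × 10% = $2124.90.
So the owner owes $2370 + $2124.90 = $4494.90 before any cap.
Cumulative spending $2130 + $4494.90 = $6624.90 stays under the $17100 maximum.
The insurer covers the remainder: $23619 − $4494.90 = $19124.10.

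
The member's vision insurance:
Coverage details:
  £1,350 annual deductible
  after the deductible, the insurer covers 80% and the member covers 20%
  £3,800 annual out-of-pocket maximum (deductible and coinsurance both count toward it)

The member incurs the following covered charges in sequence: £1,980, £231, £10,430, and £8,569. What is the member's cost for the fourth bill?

Bill 1, £1,980: £1,350 finishes the deductible; £630 goes to coinsurance; member's 20% is £126. Member owes £1,476 (running OOP £1,476).
Bill 2, £231: deductible already satisfied, so member's share is 20% × £231 = £46.20. Member owes £46.20 (running OOP £1,522.20).
Bill 3, £10,430: deductible met; 20% of £10,430 = £2,086. Cost to member: £2,086. OOP to date £3,608.20.
Bill 4, £8,569: deductible already satisfied, so member's share is 20% × £8,569 = £1,713.80. OOP would hit £5,322 > £3,800, so the cap limits the member to £3,800 − £3,608.20 = £191.80.

£191.80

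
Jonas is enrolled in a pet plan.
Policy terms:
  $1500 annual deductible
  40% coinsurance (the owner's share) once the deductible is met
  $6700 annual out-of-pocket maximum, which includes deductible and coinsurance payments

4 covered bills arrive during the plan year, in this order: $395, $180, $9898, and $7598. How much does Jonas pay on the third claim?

$4514.20

Claim 1 — $395: fully absorbed by the deductible. Cost to owner: $395. OOP to date $395.
Claim 2 — $180: all of it applies to the deductible. Owner owes $180 (running OOP $575).
Claim 3 — $9898: deductible takes $925, $8973 remains; coinsurance $8973 × 40% = $3589.20. Owner owes $4514.20 (running OOP $5089.20).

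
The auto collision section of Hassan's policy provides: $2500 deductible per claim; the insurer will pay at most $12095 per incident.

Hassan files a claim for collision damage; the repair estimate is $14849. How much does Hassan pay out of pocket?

After the deductible, $14849 − $2500 = $12349 remains.
The $12095 per-incident cap binds; insurer pays $12095.
The driver bears the rest of the original loss: $14849 − $12095 = $2754.

$2754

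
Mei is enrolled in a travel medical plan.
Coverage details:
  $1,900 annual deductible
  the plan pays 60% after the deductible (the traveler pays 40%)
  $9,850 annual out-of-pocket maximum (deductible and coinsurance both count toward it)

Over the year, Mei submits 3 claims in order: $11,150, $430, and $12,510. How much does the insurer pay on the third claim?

$8,432

Claim 1 — $11,150: $1,900 finishes the deductible; $9,250 goes to coinsurance; coinsurance $9,250 × 40% = $3,700. Traveler pays $5,600; OOP now $5,600. Plan pays $11,150 − $5,600 = $5,550.
Claim 2 — $430: 40% coinsurance on $430 = $172. Cost to traveler: $172. OOP to date $5,772. Plan pays $430 − $172 = $258.
Claim 3 — $12,510: deductible already satisfied, so traveler's share is 40% × $12,510 = $5,004. That would push OOP to $10,776, over the $9,850 cap, so traveler pays $9,850 − $5,772 = $4,078. Insurer: $12,510 − $4,078 = $8,432.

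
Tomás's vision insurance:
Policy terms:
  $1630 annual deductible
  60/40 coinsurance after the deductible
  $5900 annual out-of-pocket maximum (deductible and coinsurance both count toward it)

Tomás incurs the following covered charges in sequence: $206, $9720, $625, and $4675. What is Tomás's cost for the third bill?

#1 ($206): fully absorbed by the deductible. Cost to member: $206. OOP to date $206.
#2 ($9720): $1424 finishes the deductible; $8296 goes to coinsurance; coinsurance $8296 × 40% = $3318.40. Member owes $4742.40 (running OOP $4948.40).
#3 ($625): deductible already satisfied, so member's share is 40% × $625 = $250. Member owes $250 (running OOP $5198.40).

$250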